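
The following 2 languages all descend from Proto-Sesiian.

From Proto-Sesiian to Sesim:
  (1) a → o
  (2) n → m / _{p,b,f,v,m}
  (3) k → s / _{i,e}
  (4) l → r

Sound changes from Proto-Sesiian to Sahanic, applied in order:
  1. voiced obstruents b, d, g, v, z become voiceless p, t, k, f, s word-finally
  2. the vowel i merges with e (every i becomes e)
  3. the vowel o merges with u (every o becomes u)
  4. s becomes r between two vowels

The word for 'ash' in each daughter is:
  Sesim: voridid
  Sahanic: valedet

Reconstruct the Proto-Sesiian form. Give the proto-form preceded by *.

*validid

Position 4: Sesim has i, Sahanic has e. Sesim preserves i here (none of its changes turn any other segment into i), so the proto-segment is *i.
Position 2: Sesim has o, Sahanic has a. Sahanic preserves a here (none of its changes turn any other segment into a), so the proto-segment is *a.
Continuing position by position gives *validid; check it forward:
Sesim: start from *validid.
  rule 1 (vowel merger): validid → volidid
  rule 2: no change — volidid
  rule 3: no change — volidid
  rule 4 (unconditioned shift): volidid → voridid
  ⇒ Sesim voridid
Sahanic: *validid
  validid → validit   [final devoicing]
  validit → valedet   [vowel merger]
  valedet (rule 3 does not apply)
  valedet (rule 4 does not apply)
  giving Sahanic valedet.
Only *validid yields all of Sesim voridid, Sahanic valedet.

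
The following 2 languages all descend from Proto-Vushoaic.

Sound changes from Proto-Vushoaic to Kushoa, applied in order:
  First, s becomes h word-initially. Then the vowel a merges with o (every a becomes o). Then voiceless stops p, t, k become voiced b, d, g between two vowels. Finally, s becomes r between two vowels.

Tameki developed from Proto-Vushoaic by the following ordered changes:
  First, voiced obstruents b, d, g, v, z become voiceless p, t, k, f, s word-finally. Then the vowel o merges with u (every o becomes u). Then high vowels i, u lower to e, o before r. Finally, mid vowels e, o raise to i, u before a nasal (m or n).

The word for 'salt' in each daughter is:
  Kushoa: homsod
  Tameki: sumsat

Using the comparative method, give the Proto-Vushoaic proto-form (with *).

*somsad

Position 1: Kushoa has h, Tameki has s. Taking the neighbouring segments as reconstructed: Kushoa h could go back to *s or *h; Tameki s can only go back to *s — the one source consistent with every daughter is *s.
Position 5: Kushoa has o, Tameki has a. Tameki preserves a here (none of its changes turn any other segment into a), so the proto-segment is *a.
Position 2: Kushoa has o, Tameki has u. Taking the neighbouring segments as reconstructed: Kushoa o could go back to *a or *o; Tameki u could go back to *o or *u — the one source consistent with every daughter is *o.
This points to *somsad. Verify forward in each daughter:
Kushoa: start from *somsad.
  rule 1 (debuccalisation): somsad → homsad
  rule 2 (vowel merger): homsad → homsod
  rule 3: no change — homsod
  rule 4: no change — homsod
  ⇒ Kushoa homsod
Tameki: start from *somsad.
  rule 1 (final devoicing): somsad → somsat
  rule 2 (vowel merger): somsat → sumsat
  rule 3: no change — sumsat
  rule 4: no change — sumsat
  ⇒ Tameki sumsat
No other proto-form is consistent with every reflex, so the reconstruction is *somsad.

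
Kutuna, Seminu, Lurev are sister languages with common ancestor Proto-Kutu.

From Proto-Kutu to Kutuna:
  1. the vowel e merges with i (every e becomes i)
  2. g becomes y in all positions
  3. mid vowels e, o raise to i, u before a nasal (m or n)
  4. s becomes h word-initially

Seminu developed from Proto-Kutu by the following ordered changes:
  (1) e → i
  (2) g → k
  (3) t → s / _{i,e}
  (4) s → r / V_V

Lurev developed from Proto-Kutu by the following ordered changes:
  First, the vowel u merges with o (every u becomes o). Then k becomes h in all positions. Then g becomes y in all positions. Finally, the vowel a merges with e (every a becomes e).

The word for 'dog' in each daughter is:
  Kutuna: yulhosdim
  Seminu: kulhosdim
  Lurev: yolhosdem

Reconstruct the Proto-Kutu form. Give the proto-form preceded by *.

Position 8: Kutuna has i, Seminu has i, Lurev has e. Taking the neighbouring segments as reconstructed: Kutuna i could go back to *e or *i; Seminu i could go back to *e or *i; Lurev e could go back to *a or *e — the one source consistent with every daughter is *e.
Position 2: Kutuna has u, Seminu has u, Lurev has o. Seminu preserves u here (none of its changes turn any other segment into u), so the proto-segment is *u.
This points to *gulhosdem. Verify forward in each daughter:
Kutuna: *gulhosdem
  gulhosdem → gulhosdim   [vowel merger]
  gulhosdim → yulhosdim   [unconditioned shift]
  yulhosdim (rule 3 does not apply)
  yulhosdim (rule 4 does not apply)
  giving Kutuna yulhosdim.
Seminu: *gulhosdem
  gulhosdem → gulhosdim   [vowel merger]
  gulhosdim → kulhosdim   [unconditioned shift]
  kulhosdim (rule 3 does not apply)
  kulhosdim (rule 4 does not apply)
  giving Seminu kulhosdim.
Lurev: *gulhosdem
  gulhosdem → golhosdem   [vowel merger]
  golhosdem (rule 2 does not apply)
  golhosdem → yolhosdem   [unconditioned shift]
  yolhosdem (rule 4 does not apply)
  giving Lurev yolhosdem.
Only *gulhosdem yields all of Kutuna yulhosdim, Seminu kulhosdim, Lurev yolhosdem.

*gulhosdem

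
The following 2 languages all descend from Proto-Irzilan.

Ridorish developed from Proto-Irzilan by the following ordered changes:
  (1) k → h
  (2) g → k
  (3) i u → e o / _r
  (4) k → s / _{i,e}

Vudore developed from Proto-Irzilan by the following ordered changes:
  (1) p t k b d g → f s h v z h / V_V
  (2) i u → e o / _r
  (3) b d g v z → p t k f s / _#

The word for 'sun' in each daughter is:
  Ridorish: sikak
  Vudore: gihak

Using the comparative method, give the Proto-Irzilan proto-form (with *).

Position 3: Ridorish has k, Vudore has h. In Ridorish, k can only continue *g, so the proto-segment is *g.
Position 1: Ridorish has s, Vudore has g. Vudore preserves g here (none of its changes turn any other segment into g), so the proto-segment is *g.
Position 5: Ridorish has k, Vudore has k. In Ridorish, k can only continue *g, so the proto-segment is *g.
Continuing position by position gives *gigag; check it forward:
Ridorish: *gigag > kikak > sikak  (by unconditioned shift, palatalisation)
Vudore: start from *gigag.
  rule 1 (intervocalic lenition): gigag → gihag
  rule 2: no change — gihag
  rule 3 (final devoicing): gihag → gihak
  ⇒ Vudore gihak
Only *gigag yields all of Ridorish sikak, Vudore gihak.

*gigag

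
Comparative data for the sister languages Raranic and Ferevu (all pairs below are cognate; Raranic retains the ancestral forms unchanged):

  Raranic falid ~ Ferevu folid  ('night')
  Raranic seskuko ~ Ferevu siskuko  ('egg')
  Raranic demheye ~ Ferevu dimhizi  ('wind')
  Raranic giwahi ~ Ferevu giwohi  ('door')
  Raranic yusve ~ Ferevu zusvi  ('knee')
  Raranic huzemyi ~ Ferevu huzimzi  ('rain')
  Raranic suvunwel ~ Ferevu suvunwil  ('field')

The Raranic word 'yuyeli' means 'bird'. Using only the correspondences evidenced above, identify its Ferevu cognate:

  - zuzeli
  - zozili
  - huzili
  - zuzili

yusve ~ zusvi — Raranic y corresponds to Ferevu z word-initially before a back vowel.
demheye ~ dimhizi — Raranic y corresponds to Ferevu z between vowels (before a front vowel).
seskuko ~ siskuko, demheye ~ dimhizi — Raranic e corresponds to Ferevu i after a consonant, before a consonant other than r, m, n, p, b, f, v.
Applying these to Raranic 'yuyeli':
  yuyeli → zuyeli   (y→z word-initially before a back vowel)
  zuyeli → zuzeli   (y→z between vowels (before a front vowel))
  zuzeli → zuzili   (e→i after a consonant, before a consonant other than r, m, n, p, b, f, v)
So the Ferevu cognate is 'zuzili'.

zuzili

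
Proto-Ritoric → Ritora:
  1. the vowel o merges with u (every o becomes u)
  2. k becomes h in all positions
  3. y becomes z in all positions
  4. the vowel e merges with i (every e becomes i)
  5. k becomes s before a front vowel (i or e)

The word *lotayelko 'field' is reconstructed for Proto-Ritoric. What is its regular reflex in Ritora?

Ritora: start from *lotayelko.
  rule 1 (vowel merger): lotayelko → lutayelku
  rule 2 (unconditioned shift): lutayelku → lutayelhu
  rule 3 (unconditioned shift): lutayelhu → lutazelhu
  rule 4 (vowel merger): lutazelhu → lutazilhu
  rule 5: no change — lutazilhu
  ⇒ Ritora lutazilhu

lutazilhu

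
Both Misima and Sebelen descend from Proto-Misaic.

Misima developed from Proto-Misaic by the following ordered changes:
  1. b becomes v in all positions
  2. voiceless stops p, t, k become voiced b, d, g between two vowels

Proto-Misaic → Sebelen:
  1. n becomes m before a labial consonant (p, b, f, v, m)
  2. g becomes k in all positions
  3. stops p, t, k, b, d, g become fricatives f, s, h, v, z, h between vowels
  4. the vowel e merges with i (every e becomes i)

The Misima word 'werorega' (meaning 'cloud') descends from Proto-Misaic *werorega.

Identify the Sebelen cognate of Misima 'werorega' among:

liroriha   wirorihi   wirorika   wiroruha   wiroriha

Sebelen: *werorega
  werorega (rule 1 does not apply)
  werorega → weroreka   [unconditioned shift]
  weroreka → weroreha   [intervocalic lenition]
  weroreha → wiroriha   [vowel merger]
  giving Sebelen wiroriha.
Among the options, 'wiroriha' alone shows every Sebelen change applied in order.

wiroriha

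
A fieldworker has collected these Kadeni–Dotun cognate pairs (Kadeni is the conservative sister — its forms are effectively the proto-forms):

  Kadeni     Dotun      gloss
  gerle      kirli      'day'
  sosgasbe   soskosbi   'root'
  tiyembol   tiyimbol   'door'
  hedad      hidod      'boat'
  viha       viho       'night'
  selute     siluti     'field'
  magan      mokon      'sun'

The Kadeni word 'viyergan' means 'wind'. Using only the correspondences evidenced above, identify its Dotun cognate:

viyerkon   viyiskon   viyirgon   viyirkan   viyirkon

gerle ~ kirli — Kadeni e corresponds to Dotun i after a consonant, before r.
sosgasbe ~ soskosbi — Kadeni g corresponds to Dotun k after a consonant, before a back vowel.
magan ~ mokon — Kadeni a corresponds to Dotun o after a consonant, before a nasal.
Applying these to Kadeni 'viyergan':
  viyergan → viyirgan   (e→i after a consonant, before r)
  viyirgan → viyirkan   (g→k after a consonant, before a back vowel)
  viyirkan → viyirkon   (a→o after a consonant, before a nasal)
So the Dotun cognate is 'viyirkon'.

viyirkon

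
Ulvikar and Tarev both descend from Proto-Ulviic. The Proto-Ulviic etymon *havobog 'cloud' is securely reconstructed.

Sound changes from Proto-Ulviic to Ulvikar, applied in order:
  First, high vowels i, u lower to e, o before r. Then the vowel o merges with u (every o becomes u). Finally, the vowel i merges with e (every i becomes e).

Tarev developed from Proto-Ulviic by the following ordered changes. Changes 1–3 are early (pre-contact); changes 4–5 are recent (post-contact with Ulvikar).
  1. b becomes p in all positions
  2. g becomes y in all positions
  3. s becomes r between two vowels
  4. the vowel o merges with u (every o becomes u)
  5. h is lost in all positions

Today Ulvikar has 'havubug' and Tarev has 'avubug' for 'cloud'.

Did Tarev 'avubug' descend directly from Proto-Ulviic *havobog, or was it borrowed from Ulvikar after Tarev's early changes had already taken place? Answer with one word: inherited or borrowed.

If inherited, *havobog would pass through all of Tarev's changes:
Tarev: *havobog > havopog > havopoy > havupuy > avupuy  (by unconditioned shift, unconditioned shift, vowel merger, h-loss)
If borrowed from Ulvikar 'havubug' after the early changes, it would undergo only the recent ones:
  rule 4 (vowel merger): no change (havubug)
  rule 5 (h-loss): havubug → avubug
  ⇒ as a loan: avubug
Tarev 'avubug' matches the loan outcome 'avubug', not the inherited 'avupuy' — it skipped the early Tarev changes, so it was borrowed from Ulvikar.

borrowed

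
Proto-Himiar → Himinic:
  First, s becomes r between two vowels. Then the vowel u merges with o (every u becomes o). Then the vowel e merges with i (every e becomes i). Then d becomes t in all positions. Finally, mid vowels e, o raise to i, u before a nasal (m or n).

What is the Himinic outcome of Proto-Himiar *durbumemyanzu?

Himinic: start from *durbumemyanzu.
  rule 1: no change — durbumemyanzu
  rule 2 (vowel merger): durbumemyanzu → dorbomemyanzo
  rule 3 (vowel merger): dorbomemyanzo → dorbomimyanzo
  rule 4 (unconditioned shift): dorbomimyanzo → torbomimyanzo
  rule 5 (pre-nasal raising): torbomimyanzo → torbumimyanzo
  ⇒ Himinic torbumimyanzo

torbumimyanzo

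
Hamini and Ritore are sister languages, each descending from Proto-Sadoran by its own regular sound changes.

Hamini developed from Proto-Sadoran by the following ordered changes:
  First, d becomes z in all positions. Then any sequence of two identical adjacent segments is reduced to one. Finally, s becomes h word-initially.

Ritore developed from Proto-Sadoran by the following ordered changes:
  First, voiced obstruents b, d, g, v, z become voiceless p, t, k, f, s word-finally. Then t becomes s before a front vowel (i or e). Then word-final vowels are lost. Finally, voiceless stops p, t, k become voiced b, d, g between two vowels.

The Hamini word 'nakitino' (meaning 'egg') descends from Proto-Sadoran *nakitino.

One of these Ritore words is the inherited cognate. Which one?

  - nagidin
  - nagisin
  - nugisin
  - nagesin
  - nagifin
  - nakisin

Ritore: *nakitino
  nakitino (rule 1 does not apply)
  nakitino → nakisino   [palatalisation]
  nakisino → nakisin   [apocope]
  nakisin → nagisin   [intervocalic voicing]
  giving Ritore nagisin.
Among the options, 'nagisin' alone shows every Ritore change applied in order.

nagisin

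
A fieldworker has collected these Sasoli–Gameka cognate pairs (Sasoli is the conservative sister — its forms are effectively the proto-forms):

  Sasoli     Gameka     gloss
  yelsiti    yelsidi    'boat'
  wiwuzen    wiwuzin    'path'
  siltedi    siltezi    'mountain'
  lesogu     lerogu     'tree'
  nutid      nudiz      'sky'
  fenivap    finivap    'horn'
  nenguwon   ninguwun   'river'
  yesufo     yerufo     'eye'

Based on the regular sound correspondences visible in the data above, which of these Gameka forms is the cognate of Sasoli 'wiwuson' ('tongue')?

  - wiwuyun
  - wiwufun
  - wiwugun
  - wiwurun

wiwurun

lesogu ~ lerogu — Sasoli s corresponds to Gameka r between vowels (before a back vowel).
nenguwon ~ ninguwun — Sasoli o corresponds to Gameka u after a consonant, before a nasal.
Applying these to Sasoli 'wiwuson':
  wiwuson → wiwuron   (s→r between vowels (before a back vowel))
  wiwuron → wiwurun   (o→u after a consonant, before a nasal)
So the Gameka cognate is 'wiwurun'.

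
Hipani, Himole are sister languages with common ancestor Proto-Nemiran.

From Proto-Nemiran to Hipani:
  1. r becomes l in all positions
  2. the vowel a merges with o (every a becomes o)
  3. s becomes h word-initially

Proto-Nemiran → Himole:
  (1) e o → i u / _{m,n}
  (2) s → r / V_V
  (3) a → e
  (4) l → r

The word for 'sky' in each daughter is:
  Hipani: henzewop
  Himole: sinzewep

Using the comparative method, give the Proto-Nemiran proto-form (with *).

Position 1: Hipani has h, Himole has s. Himole preserves s here (none of its changes turn any other segment into s), so the proto-segment is *s.
Position 7: Hipani has o, Himole has e. Taking the neighbouring segments as reconstructed: Hipani o could go back to *a or *o; Himole e could go back to *a or *e — the one source consistent with every daughter is *a.
Position 2: Hipani has e, Himole has i. Hipani preserves e here (none of its changes turn any other segment into e), so the proto-segment is *e.
The remaining positions agree across the daughters. Check the candidate against every language:
Hipani: *senzewap
  senzewap (rule 1 does not apply)
  senzewap → senzewop   [vowel merger]
  senzewop → henzewop   [debuccalisation]
  giving Hipani henzewop.
Himole: *senzewap > sinzewap > sinzewep  (by pre-nasal raising, vowel merger)
Only *senzewap yields all of Hipani henzewop, Himole sinzewep.

*senzewap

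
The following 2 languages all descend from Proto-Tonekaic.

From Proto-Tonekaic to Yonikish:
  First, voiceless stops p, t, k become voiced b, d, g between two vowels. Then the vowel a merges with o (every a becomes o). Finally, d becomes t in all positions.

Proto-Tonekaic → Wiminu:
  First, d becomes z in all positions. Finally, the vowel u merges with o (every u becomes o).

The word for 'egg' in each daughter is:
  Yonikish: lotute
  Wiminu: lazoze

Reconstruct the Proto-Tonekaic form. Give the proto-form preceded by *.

Position 3: Yonikish has t, Wiminu has z. Taking the neighbouring segments as reconstructed: Yonikish t could go back to *t or *d; Wiminu z could go back to *d or *z — the one source consistent with every daughter is *d.
Position 4: Yonikish has u, Wiminu has o. Yonikish preserves u here (none of its changes turn any other segment into u), so the proto-segment is *u.
This points to *ladude. Verify forward in each daughter:
Yonikish: *ladude
  ladude (rule 1 does not apply)
  ladude → lodude   [vowel merger]
  lodude → lotute   [unconditioned shift]
  giving Yonikish lotute.
Wiminu: start from *ladude.
  rule 1 (unconditioned shift): ladude → lazuze
  rule 2 (vowel merger): lazuze → lazoze
  ⇒ Wiminu lazoze
No other proto-form is consistent with every reflex, so the reconstruction is *ladude.

*ladude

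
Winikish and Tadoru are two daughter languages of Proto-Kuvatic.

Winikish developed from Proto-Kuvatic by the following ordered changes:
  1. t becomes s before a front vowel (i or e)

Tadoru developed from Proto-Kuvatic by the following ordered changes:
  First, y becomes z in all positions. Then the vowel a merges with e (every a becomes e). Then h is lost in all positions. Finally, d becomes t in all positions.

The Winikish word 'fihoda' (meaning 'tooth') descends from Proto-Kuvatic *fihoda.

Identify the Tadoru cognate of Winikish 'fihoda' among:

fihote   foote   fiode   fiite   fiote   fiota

fiote

Tadoru: start from *fihoda.
  rule 1: no change — fihoda
  rule 2 (vowel merger): fihoda → fihode
  rule 3 (h-loss): fihode → fiode
  rule 4 (unconditioned shift): fiode → fiote
  ⇒ Tadoru fiote
Among the options, 'fiote' alone shows every Tadoru change applied in order.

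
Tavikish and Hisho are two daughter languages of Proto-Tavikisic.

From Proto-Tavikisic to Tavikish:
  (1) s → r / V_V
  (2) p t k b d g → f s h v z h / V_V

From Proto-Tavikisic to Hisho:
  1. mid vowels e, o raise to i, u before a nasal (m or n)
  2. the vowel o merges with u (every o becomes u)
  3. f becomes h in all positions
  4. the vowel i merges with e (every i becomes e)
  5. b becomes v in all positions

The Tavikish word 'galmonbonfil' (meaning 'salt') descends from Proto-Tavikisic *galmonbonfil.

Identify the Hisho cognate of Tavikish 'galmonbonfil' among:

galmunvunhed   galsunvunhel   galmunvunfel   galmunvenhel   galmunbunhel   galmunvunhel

galmunvunhel

Hisho: *galmonbonfil
  galmonbonfil → galmunbunfil   [pre-nasal raising]
  galmunbunfil (rule 2 does not apply)
  galmunbunfil → galmunbunhil   [unconditioned shift]
  galmunbunhil → galmunbunhel   [vowel merger]
  galmunbunhel → galmunvunhel   [unconditioned shift]
  giving Hisho galmunvunhel.
Among the options, 'galmunvunhel' alone shows every Hisho change applied in order.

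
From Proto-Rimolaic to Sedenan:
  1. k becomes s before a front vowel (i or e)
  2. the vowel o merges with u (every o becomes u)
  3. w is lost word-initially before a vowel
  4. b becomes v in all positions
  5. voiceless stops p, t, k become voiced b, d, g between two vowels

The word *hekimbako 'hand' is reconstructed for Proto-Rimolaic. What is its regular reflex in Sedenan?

hesimvagu

Sedenan: *hekimbako
  hekimbako → hesimbako   [palatalisation]
  hesimbako → hesimbaku   [vowel merger]
  hesimbaku (rule 3 does not apply)
  hesimbaku → hesimvaku   [unconditioned shift]
  hesimvaku → hesimvagu   [intervocalic voicing]
  giving Sedenan hesimvagu.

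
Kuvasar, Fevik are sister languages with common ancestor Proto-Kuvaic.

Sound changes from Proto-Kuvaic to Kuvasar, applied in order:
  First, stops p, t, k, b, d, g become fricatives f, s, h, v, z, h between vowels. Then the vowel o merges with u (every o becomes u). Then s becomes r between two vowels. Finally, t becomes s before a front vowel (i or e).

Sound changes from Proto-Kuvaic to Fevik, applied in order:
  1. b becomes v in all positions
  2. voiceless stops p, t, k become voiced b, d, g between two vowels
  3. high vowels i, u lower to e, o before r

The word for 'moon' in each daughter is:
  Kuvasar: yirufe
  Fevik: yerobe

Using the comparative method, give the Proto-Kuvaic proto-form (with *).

*yirope

Position 5: Kuvasar has f, Fevik has b. In Fevik, b can only continue *p, so the proto-segment is *p.
Position 4: Kuvasar has u, Fevik has o. Taking the neighbouring segments as reconstructed: Kuvasar u could go back to *o or *u; Fevik o can only go back to *o — the one source consistent with every daughter is *o.
Position 2: Kuvasar has i, Fevik has e. Kuvasar preserves i here (none of its changes turn any other segment into i), so the proto-segment is *i.
Verify the candidate proto-form against each daughter:
Kuvasar: *yirope
  yirope → yirofe   [intervocalic lenition]
  yirofe → yirufe   [vowel merger]
  yirufe (rule 3 does not apply)
  yirufe (rule 4 does not apply)
  giving Kuvasar yirufe.
Fevik: *yirope
  yirope (rule 1 does not apply)
  yirope → yirobe   [intervocalic voicing]
  yirobe → yerobe   [pre-rhotic lowering]
  giving Fevik yerobe.
Only *yirope yields all of Kuvasar yirufe, Fevik yerobe.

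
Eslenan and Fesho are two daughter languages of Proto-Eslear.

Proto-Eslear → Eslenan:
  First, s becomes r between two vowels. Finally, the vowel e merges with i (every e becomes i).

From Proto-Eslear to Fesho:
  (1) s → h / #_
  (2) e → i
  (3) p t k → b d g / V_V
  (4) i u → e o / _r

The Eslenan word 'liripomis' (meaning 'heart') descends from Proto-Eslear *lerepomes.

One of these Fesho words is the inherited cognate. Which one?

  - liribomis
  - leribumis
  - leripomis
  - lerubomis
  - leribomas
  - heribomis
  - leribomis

Fesho: *lerepomes > liripomis > liribomis > leribomis  (by vowel merger, intervocalic voicing, pre-rhotic lowering)
The other candidates each miss or misapply at least one Fesho change.

leribomis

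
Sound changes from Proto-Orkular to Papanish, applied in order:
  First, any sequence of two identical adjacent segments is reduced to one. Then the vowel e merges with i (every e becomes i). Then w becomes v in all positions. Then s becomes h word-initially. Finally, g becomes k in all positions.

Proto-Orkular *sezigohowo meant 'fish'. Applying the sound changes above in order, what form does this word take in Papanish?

Papanish: start from *sezigohowo.
  rule 1: no change — sezigohowo
  rule 2 (vowel merger): sezigohowo → sizigohowo
  rule 3 (unconditioned shift): sizigohowo → sizigohovo
  rule 4 (debuccalisation): sizigohovo → hizigohovo
  rule 5 (unconditioned shift): hizigohovo → hizikohovo
  ⇒ Papanish hizikohovo

hizikohovo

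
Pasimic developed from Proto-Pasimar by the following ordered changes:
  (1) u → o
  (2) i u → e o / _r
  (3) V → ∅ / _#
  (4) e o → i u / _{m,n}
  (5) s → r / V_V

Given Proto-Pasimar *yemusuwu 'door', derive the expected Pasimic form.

yimorow

Pasimic: *yemusuwu
  yemusuwu → yemosowo   [vowel merger]
  yemosowo (rule 2 does not apply)
  yemosowo → yemosow   [apocope]
  yemosow → yimosow   [pre-nasal raising]
  yimosow → yimorow   [rhotacism]
  giving Pasimic yimorow.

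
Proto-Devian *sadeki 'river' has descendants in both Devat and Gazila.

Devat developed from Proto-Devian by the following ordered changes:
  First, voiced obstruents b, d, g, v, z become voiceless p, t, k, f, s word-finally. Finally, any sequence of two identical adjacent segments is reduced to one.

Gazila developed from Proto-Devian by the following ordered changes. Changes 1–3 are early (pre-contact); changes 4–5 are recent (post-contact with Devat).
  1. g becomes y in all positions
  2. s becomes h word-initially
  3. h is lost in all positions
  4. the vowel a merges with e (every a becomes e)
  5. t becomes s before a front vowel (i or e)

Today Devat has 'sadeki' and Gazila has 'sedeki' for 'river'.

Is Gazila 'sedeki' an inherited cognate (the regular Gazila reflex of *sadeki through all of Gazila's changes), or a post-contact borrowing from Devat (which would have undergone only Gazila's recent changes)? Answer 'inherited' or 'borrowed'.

If inherited, *sadeki would pass through all of Gazila's changes:
Gazila: *sadeki > hadeki > adeki > edeki  (by debuccalisation, h-loss, vowel merger)
If borrowed from Devat 'sadeki' after the early changes, it would undergo only the recent ones:
  rule 4 (vowel merger): sadeki → sedeki
  rule 5 (palatalisation): no change (sedeki)
  ⇒ as a loan: sedeki
Gazila 'sedeki' matches the loan outcome 'sedeki', not the inherited 'edeki' — it skipped the early Gazila changes, so it was borrowed from Devat.

borrowed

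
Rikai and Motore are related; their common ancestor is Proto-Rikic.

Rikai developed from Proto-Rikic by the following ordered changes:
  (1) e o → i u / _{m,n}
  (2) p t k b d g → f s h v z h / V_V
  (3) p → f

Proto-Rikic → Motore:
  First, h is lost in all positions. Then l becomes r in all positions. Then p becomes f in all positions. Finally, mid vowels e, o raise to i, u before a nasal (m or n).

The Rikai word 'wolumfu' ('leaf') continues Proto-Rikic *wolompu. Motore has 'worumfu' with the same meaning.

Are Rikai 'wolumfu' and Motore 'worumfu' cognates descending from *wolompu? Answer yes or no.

Derive the expected Motore reflex of *wolompu:
Motore: start from *wolompu.
  rule 1: no change — wolompu
  rule 2 (unconditioned shift): wolompu → worompu
  rule 3 (unconditioned shift): worompu → woromfu
  rule 4 (pre-nasal raising): woromfu → worumfu
  ⇒ Motore worumfu
Motore 'worumfu' matches the regular reflex exactly, so the pair is cognate.

yes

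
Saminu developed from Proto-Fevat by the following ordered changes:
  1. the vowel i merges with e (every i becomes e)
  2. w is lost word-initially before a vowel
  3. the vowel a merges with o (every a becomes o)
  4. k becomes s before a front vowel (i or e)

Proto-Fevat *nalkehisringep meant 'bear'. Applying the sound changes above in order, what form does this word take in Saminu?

nolsehesrengep

Saminu: *nalkehisringep > nalkehesrengep > nolkehesrengep > nolsehesrengep  (by vowel merger, vowel merger, palatalisation)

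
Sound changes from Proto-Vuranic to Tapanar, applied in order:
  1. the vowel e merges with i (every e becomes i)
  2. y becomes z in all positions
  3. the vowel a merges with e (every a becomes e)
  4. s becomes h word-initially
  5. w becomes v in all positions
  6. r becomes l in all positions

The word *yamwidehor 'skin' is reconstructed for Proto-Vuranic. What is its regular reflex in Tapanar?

Tapanar: *yamwidehor > yamwidihor > zamwidihor > zemwidihor > zemvidihor > zemvidihol  (by vowel merger, unconditioned shift, vowel merger, unconditioned shift, unconditioned shift)

zemvidihol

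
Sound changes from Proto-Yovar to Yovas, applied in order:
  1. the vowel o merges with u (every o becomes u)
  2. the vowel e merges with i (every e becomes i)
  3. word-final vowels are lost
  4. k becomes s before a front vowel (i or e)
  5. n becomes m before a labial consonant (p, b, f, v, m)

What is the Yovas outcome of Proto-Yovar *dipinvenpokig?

dipimvimpusig

Yovas: *dipinvenpokig
  dipinvenpokig → dipinvenpukig   [vowel merger]
  dipinvenpukig → dipinvinpukig   [vowel merger]
  dipinvinpukig (rule 3 does not apply)
  dipinvinpukig → dipinvinpusig   [palatalisation]
  dipinvinpusig → dipimvimpusig   [nasal place assimilation]
  giving Yovas dipimvimpusig.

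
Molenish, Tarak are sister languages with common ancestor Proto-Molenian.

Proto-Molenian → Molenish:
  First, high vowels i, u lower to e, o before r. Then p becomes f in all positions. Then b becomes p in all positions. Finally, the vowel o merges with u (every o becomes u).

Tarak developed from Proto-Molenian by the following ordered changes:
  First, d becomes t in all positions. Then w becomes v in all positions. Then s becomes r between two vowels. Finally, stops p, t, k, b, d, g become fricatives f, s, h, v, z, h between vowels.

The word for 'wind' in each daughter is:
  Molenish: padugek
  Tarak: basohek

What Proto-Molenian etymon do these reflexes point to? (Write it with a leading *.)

Position 5: Molenish has g, Tarak has h. Molenish preserves g here (none of its changes turn any other segment into g), so the proto-segment is *g.
Position 3: Molenish has d, Tarak has s. Molenish preserves d here (none of its changes turn any other segment into d), so the proto-segment is *d.
Position 1: Molenish has p, Tarak has b. Tarak preserves b here (none of its changes turn any other segment into b), so the proto-segment is *b.
This points to *badogek. Verify forward in each daughter:
Molenish: *badogek
  badogek (rule 1 does not apply)
  badogek (rule 2 does not apply)
  badogek → padogek   [unconditioned shift]
  padogek → padugek   [vowel merger]
  giving Molenish padugek.
Tarak: *badogek > batogek > basohek  (by unconditioned shift, intervocalic lenition)
Only *badogek yields all of Molenish padugek, Tarak basohek.

*badogek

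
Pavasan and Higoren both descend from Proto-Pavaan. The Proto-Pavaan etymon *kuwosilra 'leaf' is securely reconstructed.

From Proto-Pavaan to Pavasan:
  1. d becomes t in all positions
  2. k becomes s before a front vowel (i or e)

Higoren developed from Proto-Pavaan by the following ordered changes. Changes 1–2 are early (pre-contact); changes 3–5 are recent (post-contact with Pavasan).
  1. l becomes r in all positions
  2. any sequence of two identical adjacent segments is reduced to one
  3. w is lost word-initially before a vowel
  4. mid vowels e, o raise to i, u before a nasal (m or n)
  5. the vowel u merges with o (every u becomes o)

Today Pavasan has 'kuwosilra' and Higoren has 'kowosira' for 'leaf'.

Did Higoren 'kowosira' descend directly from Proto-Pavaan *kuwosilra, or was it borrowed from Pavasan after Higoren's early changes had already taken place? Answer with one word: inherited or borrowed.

If inherited, *kuwosilra would pass through all of Higoren's changes:
Higoren: start from *kuwosilra.
  rule 1 (unconditioned shift): kuwosilra → kuwosirra
  rule 2 (degemination): kuwosirra → kuwosira
  rule 3: no change — kuwosira
  rule 4: no change — kuwosira
  rule 5 (vowel merger): kuwosira → kowosira
  ⇒ Higoren kowosira
If borrowed from Pavasan 'kuwosilra' after the early changes, it would undergo only the recent ones:
  rule 3 (glide loss): no change (kuwosilra)
  rule 4 (pre-nasal raising): no change (kuwosilra)
  rule 5 (vowel merger): kuwosilra → kowosilra
  ⇒ as a loan: kowosilra
Higoren 'kowosira' matches the inherited outcome exactly, so it is an inherited cognate, not a loan.

inherited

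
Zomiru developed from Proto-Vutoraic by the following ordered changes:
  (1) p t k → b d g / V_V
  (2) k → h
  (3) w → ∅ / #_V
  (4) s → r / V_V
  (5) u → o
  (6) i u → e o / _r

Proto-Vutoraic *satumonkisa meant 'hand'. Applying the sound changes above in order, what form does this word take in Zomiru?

Zomiru: *satumonkisa
  satumonkisa → sadumonkisa   [intervocalic voicing]
  sadumonkisa → sadumonhisa   [unconditioned shift]
  sadumonhisa (rule 3 does not apply)
  sadumonhisa → sadumonhira   [rhotacism]
  sadumonhira → sadomonhira   [vowel merger]
  sadomonhira → sadomonhera   [pre-rhotic lowering]
  giving Zomiru sadomonhera.

sadomonhera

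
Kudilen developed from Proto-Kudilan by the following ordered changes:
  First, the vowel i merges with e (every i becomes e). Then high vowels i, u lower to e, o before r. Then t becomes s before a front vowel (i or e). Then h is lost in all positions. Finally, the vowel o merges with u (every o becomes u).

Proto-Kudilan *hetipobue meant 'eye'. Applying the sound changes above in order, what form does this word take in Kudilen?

Kudilen: start from *hetipobue.
  rule 1 (vowel merger): hetipobue → hetepobue
  rule 2: no change — hetepobue
  rule 3 (palatalisation): hetepobue → hesepobue
  rule 4 (h-loss): hesepobue → esepobue
  rule 5 (vowel merger): esepobue → esepubue
  ⇒ Kudilen esepubue

esepubue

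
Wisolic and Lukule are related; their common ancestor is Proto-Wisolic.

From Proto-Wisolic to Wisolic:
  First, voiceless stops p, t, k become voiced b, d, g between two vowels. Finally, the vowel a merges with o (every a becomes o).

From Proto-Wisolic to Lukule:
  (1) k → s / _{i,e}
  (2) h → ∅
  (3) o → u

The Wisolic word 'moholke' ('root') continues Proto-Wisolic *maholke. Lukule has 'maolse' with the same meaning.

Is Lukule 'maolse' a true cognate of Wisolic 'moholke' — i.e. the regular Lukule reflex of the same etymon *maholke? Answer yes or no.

no

Derive the expected Lukule reflex of *maholke:
Lukule: *maholke > maholse > maolse > maulse  (by palatalisation, h-loss, vowel merger)
The regular Lukule reflex would be 'maulse', but the attested form is 'maolse'. The correspondence is irregular, so they are not cognates (the Lukule form has a different source).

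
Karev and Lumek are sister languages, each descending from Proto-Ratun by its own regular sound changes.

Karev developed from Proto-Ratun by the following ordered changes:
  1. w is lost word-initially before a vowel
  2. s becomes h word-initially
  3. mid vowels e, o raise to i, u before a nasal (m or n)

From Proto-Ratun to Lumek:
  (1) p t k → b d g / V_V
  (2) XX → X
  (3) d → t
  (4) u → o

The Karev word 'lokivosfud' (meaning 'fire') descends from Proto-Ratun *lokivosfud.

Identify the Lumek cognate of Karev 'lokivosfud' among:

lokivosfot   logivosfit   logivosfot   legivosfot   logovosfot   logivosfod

Lumek: *lokivosfud
  lokivosfud → logivosfud   [intervocalic voicing]
  logivosfud (rule 2 does not apply)
  logivosfud → logivosfut   [unconditioned shift]
  logivosfut → logivosfot   [vowel merger]
  giving Lumek logivosfot.
Among the options, 'logivosfot' alone shows every Lumek change applied in order.

logivosfot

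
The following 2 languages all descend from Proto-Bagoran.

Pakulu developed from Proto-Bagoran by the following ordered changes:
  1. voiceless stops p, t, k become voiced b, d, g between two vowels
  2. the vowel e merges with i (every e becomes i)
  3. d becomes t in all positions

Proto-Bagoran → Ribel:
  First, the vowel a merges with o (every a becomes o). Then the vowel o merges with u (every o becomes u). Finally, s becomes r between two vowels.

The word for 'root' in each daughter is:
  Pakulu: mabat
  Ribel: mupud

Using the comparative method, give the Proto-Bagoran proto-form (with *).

Position 4: Pakulu has a, Ribel has u. Pakulu preserves a here (none of its changes turn any other segment into a), so the proto-segment is *a.
Position 3: Pakulu has b, Ribel has p. Ribel preserves p here (none of its changes turn any other segment into p), so the proto-segment is *p.
Position 2: Pakulu has a, Ribel has u. Pakulu preserves a here (none of its changes turn any other segment into a), so the proto-segment is *a.
This points to *mapad. Verify forward in each daughter:
Pakulu: start from *mapad.
  rule 1 (intervocalic voicing): mapad → mabad
  rule 2: no change — mabad
  rule 3 (unconditioned shift): mabad → mabat
  ⇒ Pakulu mabat
Ribel: start from *mapad.
  rule 1 (vowel merger): mapad → mopod
  rule 2 (vowel merger): mopod → mupud
  rule 3: no change — mupud
  ⇒ Ribel mupud
Only *mapad yields all of Pakulu mabat, Ribel mupud.

*mapad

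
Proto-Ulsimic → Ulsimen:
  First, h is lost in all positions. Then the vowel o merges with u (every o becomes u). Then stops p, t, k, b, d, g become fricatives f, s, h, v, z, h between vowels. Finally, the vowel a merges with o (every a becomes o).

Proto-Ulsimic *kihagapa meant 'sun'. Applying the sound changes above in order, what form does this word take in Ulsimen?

Ulsimen: *kihagapa > kiagapa > kiahafa > kiohofo  (by h-loss, intervocalic lenition, vowel merger)

kiohofo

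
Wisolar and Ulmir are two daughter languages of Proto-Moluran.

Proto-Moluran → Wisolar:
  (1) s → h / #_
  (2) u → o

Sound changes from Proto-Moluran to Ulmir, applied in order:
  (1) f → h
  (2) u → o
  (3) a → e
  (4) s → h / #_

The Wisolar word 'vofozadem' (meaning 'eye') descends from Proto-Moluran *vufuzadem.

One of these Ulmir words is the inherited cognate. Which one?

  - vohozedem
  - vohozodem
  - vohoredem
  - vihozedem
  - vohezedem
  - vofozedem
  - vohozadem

vohozedem

Ulmir: *vufuzadem > vuhuzadem > vohozadem > vohozedem  (by unconditioned shift, vowel merger, vowel merger)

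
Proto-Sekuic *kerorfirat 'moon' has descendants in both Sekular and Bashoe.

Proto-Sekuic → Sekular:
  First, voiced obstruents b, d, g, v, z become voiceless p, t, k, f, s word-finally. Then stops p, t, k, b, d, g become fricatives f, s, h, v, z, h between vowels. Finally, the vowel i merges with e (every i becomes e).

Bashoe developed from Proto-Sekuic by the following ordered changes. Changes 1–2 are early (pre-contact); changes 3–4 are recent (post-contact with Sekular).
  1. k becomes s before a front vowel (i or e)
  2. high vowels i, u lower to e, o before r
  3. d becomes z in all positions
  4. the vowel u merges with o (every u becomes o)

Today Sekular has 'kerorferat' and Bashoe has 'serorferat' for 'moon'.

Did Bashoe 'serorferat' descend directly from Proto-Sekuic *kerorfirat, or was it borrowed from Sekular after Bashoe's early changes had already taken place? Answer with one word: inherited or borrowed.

inherited

If inherited, *kerorfirat would pass through all of Bashoe's changes:
Bashoe: start from *kerorfirat.
  rule 1 (palatalisation): kerorfirat → serorfirat
  rule 2 (pre-rhotic lowering): serorfirat → serorferat
  rule 3: no change — serorferat
  rule 4: no change — serorferat
  ⇒ Bashoe serorferat
If borrowed from Sekular 'kerorferat' after the early changes, it would undergo only the recent ones:
  rule 3 (unconditioned shift): no change (kerorferat)
  rule 4 (vowel merger): no change (kerorferat)
  ⇒ as a loan: kerorferat
Bashoe 'serorferat' matches the inherited outcome exactly, so it is an inherited cognate, not a loan.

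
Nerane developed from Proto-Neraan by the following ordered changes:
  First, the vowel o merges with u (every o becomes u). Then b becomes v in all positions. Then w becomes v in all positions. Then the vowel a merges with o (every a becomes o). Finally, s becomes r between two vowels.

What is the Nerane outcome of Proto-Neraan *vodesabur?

Nerane: *vodesabur
  vodesabur → vudesabur   [vowel merger]
  vudesabur → vudesavur   [unconditioned shift]
  vudesavur (rule 3 does not apply)
  vudesavur → vudesovur   [vowel merger]
  vudesovur → vuderovur   [rhotacism]
  giving Nerane vuderovur.

vuderovur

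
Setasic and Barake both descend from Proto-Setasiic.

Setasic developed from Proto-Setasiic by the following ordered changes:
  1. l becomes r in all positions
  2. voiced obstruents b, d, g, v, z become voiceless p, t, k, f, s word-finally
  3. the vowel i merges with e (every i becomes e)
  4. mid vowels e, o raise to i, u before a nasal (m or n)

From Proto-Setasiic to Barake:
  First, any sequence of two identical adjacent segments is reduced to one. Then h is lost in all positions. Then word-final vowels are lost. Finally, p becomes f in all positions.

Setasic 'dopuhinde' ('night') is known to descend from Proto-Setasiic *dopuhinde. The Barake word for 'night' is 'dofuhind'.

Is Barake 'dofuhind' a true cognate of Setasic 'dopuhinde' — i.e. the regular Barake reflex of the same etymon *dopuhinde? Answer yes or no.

Derive the expected Barake reflex of *dopuhinde:
Barake: *dopuhinde
  dopuhinde (rule 1 does not apply)
  dopuhinde → dopuinde   [h-loss]
  dopuinde → dopuind   [apocope]
  dopuind → dofuind   [unconditioned shift]
  giving Barake dofuind.
The regular Barake reflex would be 'dofuind', but the attested form is 'dofuhind'. The correspondence is irregular, so they are not cognates (the Barake form has a different source).

no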